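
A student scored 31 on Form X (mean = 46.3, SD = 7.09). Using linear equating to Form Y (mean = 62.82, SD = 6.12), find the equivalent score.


slope = SD_Y / SD_X = 6.12 / 7.09 ~ 0.8632
intercept = mean_Y - slope * mean_X = 62.82 - (6.12 / 7.09) * 46.3 ~ 22.8544
Y = slope * X + intercept. To avoid rounding drift from the rounded slope/intercept, evaluate the equivalent form Y = mean_Y + SD_Y * (X - mean_X) / SD_X at full precision:
Y = 62.82 + 6.12 * (31 - 46.3) / 7.09
Y = 62.82 - 6.12 * 15.3 / 7.09
Y = 62.82 - 93.636 / 7.09
Y = 62.82 - 13.2068
Y = 49.6132

49.6132


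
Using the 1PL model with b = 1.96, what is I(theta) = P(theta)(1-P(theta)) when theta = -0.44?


P = 1/(1+exp(-(-0.44-1.96))) = 0.0832
I = P*(1-P) = 0.0832 * 0.9168
I = 0.0763

0.0763


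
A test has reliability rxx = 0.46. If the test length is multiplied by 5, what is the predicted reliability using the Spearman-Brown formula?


r_new = (n * rxx) / (1 + (n-1) * rxx)
r_new = (5 * 0.46) / (1 + 4 * 0.46)
r_new = 2.3 / 2.84
r_new = 0.8099

0.8099


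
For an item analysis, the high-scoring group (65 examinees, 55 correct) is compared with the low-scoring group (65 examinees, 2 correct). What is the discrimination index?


p_upper = 55/65 = 0.8462
p_lower = 2/65 = 0.0308
D = 0.8462 - 0.0308 = 0.8154

0.8154


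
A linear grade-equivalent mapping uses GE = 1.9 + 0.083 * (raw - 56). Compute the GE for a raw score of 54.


raw - median = 54 - 56 = -2
slope * diff = 0.083 * -2 = -0.166
GE = 1.9 + -0.166
GE = 1.734

1.734


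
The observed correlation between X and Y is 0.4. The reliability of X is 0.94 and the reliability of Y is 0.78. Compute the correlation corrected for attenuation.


r_corrected = rxy / sqrt(rxx * ryy)
= 0.4 / sqrt(0.94 * 0.78)
= 0.4 / sqrt(0.7332)
= 0.4 / 0.856271
r_corrected = 0.4671

0.4671


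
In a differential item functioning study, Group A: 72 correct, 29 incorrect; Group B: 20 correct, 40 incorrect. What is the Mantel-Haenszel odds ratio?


Odds_A = 72/29 = 2.4828
Odds_B = 20/40 = 0.5
OR = Odds_A / Odds_B = 2.4828 / 0.5
Exactly, OR = (72 * 40) / (29 * 20) = 2880 / 580
OR = 4.9655

4.9655


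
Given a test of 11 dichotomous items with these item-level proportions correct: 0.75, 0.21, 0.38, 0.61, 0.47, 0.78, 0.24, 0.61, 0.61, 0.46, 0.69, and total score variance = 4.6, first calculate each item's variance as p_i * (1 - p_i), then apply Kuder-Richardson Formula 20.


For each item, compute p_i * q_i:
  Item 1: 0.75 * 0.25 = 0.1875
  Item 2: 0.21 * 0.79 = 0.1659
  Item 3: 0.38 * 0.62 = 0.2356
  Item 4: 0.61 * 0.39 = 0.2379
  Item 5: 0.47 * 0.53 = 0.2491
  Item 6: 0.78 * 0.22 = 0.1716
  Item 7: 0.24 * 0.76 = 0.1824
  Item 8: 0.61 * 0.39 = 0.2379
  Item 9: 0.61 * 0.39 = 0.2379
  Item 10: 0.46 * 0.54 = 0.2484
  Item 11: 0.69 * 0.31 = 0.2139
Sum(p_i * q_i) = 0.1875 + 0.1659 + 0.2356 + 0.2379 + 0.2491 + 0.1716 + 0.1824 + 0.2379 + 0.2379 + 0.2484 + 0.2139 = 2.3681
KR-20 = (k/(k-1)) * (1 - Sum(p_i*q_i) / Var_total)
= (11/10) * (1 - 2.3681/4.6)
= 1.1 * 0.4852
KR-20 = 0.5337

0.5337


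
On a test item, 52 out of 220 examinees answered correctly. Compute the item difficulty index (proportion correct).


Item difficulty p = number correct / total examinees
p = 52 / 220
p = 0.2364

0.2364


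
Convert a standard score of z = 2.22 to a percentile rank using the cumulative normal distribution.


CDF(z) = 0.5 * (1 + erf(z/sqrt(2)))
erf(1.5698) = 0.9736
CDF = 0.9868
Percentile rank = 0.9868 * 100 = 98.68

98.68


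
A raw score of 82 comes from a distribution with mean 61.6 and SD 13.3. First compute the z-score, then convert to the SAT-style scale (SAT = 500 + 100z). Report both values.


z = (X - mean) / SD = (82 - 61.6) / 13.3
z = 20.4 / 13.3
z = 1.5338
SAT-scale = SAT = 500 + 100z
Carry z at full precision (z = 20.4 / 13.3) into the conversion:
SAT-scale = 500 + 100 * (20.4 / 13.3) = 500 + 2040 / 13.3
SAT-scale = 500 + 153.3835
SAT-scale = 653.3835

653.3835


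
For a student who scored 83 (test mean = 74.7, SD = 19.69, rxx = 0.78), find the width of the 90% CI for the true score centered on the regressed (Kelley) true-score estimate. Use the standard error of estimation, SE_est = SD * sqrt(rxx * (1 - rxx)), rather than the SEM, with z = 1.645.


True score estimate = 0.78*83 + 0.22*74.7 = 81.174
SE_est = SD * sqrt(rxx * (1 - rxx)) = 19.69 * sqrt(0.78 * 0.22) = 19.69 * sqrt(0.1716) = 8.15651
CI = T_est +/- z * SE_est, so width = 2 * z * SE_est = 2 * 1.645 * 8.15651
Width = 26.8349

26.8349


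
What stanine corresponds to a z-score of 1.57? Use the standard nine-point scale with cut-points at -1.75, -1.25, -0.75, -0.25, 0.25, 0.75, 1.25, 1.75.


Stanine boundaries: [-1.75, -1.25, -0.75, -0.25, 0.25, 0.75, 1.25, 1.75]
z = 1.57
Check each boundary:
  z >= -1.75 -> could be stanine 2
  z >= -1.25 -> could be stanine 3
  z >= -0.75 -> could be stanine 4
  z >= -0.25 -> could be stanine 5
  z >= 0.25 -> could be stanine 6
  z >= 0.75 -> could be stanine 7
  z >= 1.25 -> could be stanine 8
  z < 1.75
Highest qualifying boundary gives stanine = 8

8


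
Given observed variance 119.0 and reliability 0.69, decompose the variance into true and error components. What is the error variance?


var_true = rxx * var_obs = 0.69 * 119.0 = 82.11
var_error = var_obs - var_true
var_error = 119.0 - 82.11
var_error = 36.89

36.89


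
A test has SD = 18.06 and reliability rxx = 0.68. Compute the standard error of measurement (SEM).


SEM = SD * sqrt(1 - rxx)
SEM = 18.06 * sqrt(1 - 0.68)
SEM = 18.06 * sqrt(0.32) = 18.06 * 0.565685
SEM = 10.2163

10.2163


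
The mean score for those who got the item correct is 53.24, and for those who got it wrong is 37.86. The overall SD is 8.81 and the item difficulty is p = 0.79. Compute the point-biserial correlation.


q = 1 - p = 0.21
rpb = ((M1 - M0) / SD) * sqrt(p * q)
rpb = ((53.24 - 37.86) / 8.81) * sqrt(0.79 * 0.21)
rpb = 0.7111

0.7111


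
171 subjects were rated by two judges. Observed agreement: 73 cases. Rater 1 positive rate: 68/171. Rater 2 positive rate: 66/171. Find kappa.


P_o = 73/171 = 0.426901
P_e = (68*66 + 103*105) / 29241 = 0.523341
kappa = (P_o - P_e) / (1 - P_e)
kappa = (0.426901 - 0.523341) / (1 - 0.523341)
kappa = -0.2023

-0.2023


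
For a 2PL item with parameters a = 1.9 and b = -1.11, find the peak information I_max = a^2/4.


For 2PL, max info at theta = b = -1.11
I_max = a^2 / 4 = 1.9^2 / 4
= 3.61 / 4
I_max = 0.9025

0.9025


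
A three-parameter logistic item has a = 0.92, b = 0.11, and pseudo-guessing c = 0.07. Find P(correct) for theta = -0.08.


logit = 0.92*(-0.08 - 0.11) = -0.1748
P* = 1/(1 + exp(--0.1748)) = 0.4564
P = 0.07 + (1 - 0.07) * 0.4564
P = 0.4945

0.4945


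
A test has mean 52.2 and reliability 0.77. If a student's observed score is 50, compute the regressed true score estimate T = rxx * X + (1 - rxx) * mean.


T_est = rxx * X + (1 - rxx) * mean
T_est = 0.77 * 50 + 0.23 * 52.2
T_est = 38.5 + 12.006
T_est = 50.506

50.506


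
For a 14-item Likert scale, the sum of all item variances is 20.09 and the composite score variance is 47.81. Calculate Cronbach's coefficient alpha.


alpha = (k/(k-1)) * (1 - sum(si^2)/s_total^2)
= (14/13) * (1 - 20.09/47.81)
alpha = 0.6244

0.6244


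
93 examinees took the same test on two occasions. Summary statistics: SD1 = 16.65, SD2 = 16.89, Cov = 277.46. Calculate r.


r = cov(X,Y) / (SD_X * SD_Y)
r = 277.46 / (16.65 * 16.89)
r = 277.46 / 281.2185
r = 0.9866

0.9866


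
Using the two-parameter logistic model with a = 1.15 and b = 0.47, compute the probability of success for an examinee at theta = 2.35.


a*(theta - b) = 1.15 * (2.35 - 0.47) = 2.162
exp(-2.162) = 0.1151
P = 1 / (1 + 0.1151)
P = 0.8968

0.8968


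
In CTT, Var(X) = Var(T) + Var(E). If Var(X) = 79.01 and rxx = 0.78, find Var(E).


var_true = rxx * var_obs = 0.78 * 79.01 = 61.6278
var_error = var_obs - var_true
var_error = 79.01 - 61.6278
var_error = 17.3822

17.3822


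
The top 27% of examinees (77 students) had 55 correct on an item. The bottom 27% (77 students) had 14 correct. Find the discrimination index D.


p_upper = 55/77 = 0.7143
p_lower = 14/77 = 0.1818
D = 0.7143 - 0.1818 = 0.5325

0.5325


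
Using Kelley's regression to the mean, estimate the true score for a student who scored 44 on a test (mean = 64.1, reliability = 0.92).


T_est = rxx * X + (1 - rxx) * mean
T_est = 0.92 * 44 + 0.08 * 64.1
T_est = 40.48 + 5.128
T_est = 45.608

45.608


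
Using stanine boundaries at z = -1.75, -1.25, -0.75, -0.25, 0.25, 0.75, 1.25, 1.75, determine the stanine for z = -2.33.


Stanine boundaries: [-1.75, -1.25, -0.75, -0.25, 0.25, 0.75, 1.25, 1.75]
z = -2.33
Check each boundary:
  z < -1.75
  z < -1.25
  z < -0.75
  z < -0.25
  z < 0.25
  z < 0.75
  z < 1.25
  z < 1.75
Highest qualifying boundary gives stanine = 1

1


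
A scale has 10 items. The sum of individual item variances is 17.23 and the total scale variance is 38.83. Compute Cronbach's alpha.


alpha = (k/(k-1)) * (1 - sum(si^2)/s_total^2)
= (10/9) * (1 - 17.23/38.83)
alpha = 0.6181

0.6181


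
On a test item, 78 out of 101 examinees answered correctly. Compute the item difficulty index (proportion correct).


Item difficulty p = number correct / total examinees
p = 78 / 101
p = 0.7723

0.7723


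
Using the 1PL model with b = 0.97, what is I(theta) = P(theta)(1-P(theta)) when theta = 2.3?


P = 1/(1+exp(-(2.3-0.97))) = 0.7908
I = P*(1-P) = 0.7908 * 0.2092
I = 0.1654

0.1654


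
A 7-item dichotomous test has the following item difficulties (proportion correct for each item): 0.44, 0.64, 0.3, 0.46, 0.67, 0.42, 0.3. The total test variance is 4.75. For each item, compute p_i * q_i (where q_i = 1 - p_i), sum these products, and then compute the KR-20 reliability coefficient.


For each item, compute p_i * q_i:
  Item 1: 0.44 * 0.56 = 0.2464
  Item 2: 0.64 * 0.36 = 0.2304
  Item 3: 0.3 * 0.7 = 0.21
  Item 4: 0.46 * 0.54 = 0.2484
  Item 5: 0.67 * 0.33 = 0.2211
  Item 6: 0.42 * 0.58 = 0.2436
  Item 7: 0.3 * 0.7 = 0.21
Sum(p_i * q_i) = 0.2464 + 0.2304 + 0.21 + 0.2484 + 0.2211 + 0.2436 + 0.21 = 1.6099
KR-20 = (k/(k-1)) * (1 - Sum(p_i*q_i) / Var_total)
= (7/6) * (1 - 1.6099/4.75)
= 1.1667 * 0.6611
KR-20 = 0.7713

0.7713


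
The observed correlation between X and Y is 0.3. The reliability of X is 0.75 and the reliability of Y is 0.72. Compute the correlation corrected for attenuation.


r_corrected = rxy / sqrt(rxx * ryy)
= 0.3 / sqrt(0.75 * 0.72)
= 0.3 / sqrt(0.54)
= 0.3 / 0.734847
r_corrected = 0.4082

0.4082


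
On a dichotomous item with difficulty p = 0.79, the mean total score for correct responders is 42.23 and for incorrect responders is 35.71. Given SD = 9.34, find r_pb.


q = 1 - p = 0.21
rpb = ((M1 - M0) / SD) * sqrt(p * q)
rpb = ((42.23 - 35.71) / 9.34) * sqrt(0.79 * 0.21)
rpb = 0.2843

0.2843


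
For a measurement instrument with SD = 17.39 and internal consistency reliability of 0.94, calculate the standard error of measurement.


SEM = SD * sqrt(1 - rxx)
SEM = 17.39 * sqrt(1 - 0.94)
SEM = 17.39 * sqrt(0.06) = 17.39 * 0.244949
SEM = 4.2597

4.2597


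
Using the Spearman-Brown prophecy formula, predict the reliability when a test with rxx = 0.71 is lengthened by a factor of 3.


r_new = (n * rxx) / (1 + (n-1) * rxx)
r_new = (3 * 0.71) / (1 + 2 * 0.71)
r_new = 2.13 / 2.42
r_new = 0.8802

0.8802


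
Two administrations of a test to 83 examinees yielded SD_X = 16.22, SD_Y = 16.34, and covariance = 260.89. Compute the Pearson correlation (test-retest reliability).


r = cov(X,Y) / (SD_X * SD_Y)
r = 260.89 / (16.22 * 16.34)
r = 260.89 / 265.0348
r = 0.9844

0.9844


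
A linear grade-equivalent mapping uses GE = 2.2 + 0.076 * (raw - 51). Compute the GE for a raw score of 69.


raw - median = 69 - 51 = 18
slope * diff = 0.076 * 18 = 1.368
GE = 2.2 + 1.368
GE = 3.568

3.568


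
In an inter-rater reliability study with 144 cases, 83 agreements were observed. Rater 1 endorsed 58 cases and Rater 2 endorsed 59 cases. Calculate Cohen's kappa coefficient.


P_o = 83/144 = 0.576389
P_e = (58*59 + 86*85) / 20736 = 0.517554
kappa = (P_o - P_e) / (1 - P_e)
kappa = (0.576389 - 0.517554) / (1 - 0.517554)
kappa = 0.122

0.122


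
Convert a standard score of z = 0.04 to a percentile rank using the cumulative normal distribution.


CDF(z) = 0.5 * (1 + erf(z/sqrt(2)))
erf(0.0283) = 0.0319
CDF = 0.516
Percentile rank = 0.516 * 100 = 51.6

51.6


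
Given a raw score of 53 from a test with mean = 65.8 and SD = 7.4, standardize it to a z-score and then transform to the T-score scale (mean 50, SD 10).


z = (X - mean) / SD = (53 - 65.8) / 7.4
z = -12.8 / 7.4
z = -1.7297
T-score = T = 50 + 10z
Carry z at full precision (z = -12.8 / 7.4) into the conversion:
T-score = 50 + 10 * (-12.8 / 7.4) = 50 + -128 / 7.4
T-score = 50 + -17.2973
T-score = 32.7027

32.7027


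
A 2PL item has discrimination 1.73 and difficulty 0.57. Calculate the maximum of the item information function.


For 2PL, max info at theta = b = 0.57
I_max = a^2 / 4 = 1.73^2 / 4
= 2.9929 / 4
I_max = 0.7482

0.7482


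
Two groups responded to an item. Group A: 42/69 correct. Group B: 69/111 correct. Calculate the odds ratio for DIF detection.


Odds_A = 42/27 = 1.5556
Odds_B = 69/42 = 1.6429
OR = Odds_A / Odds_B = 1.5556 / 1.6429
Exactly, OR = (42 * 42) / (27 * 69) = 1764 / 1863
OR = 0.9469

0.9469


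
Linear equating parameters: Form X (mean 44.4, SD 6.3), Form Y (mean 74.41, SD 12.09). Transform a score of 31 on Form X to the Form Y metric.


slope = SD_Y / SD_X = 12.09 / 6.3 ~ 1.919
intercept = mean_Y - slope * mean_X = 74.41 - (12.09 / 6.3) * 44.4 ~ -10.7957
Y = slope * X + intercept. To avoid rounding drift from the rounded slope/intercept, evaluate the equivalent form Y = mean_Y + SD_Y * (X - mean_X) / SD_X at full precision:
Y = 74.41 + 12.09 * (31 - 44.4) / 6.3
Y = 74.41 - 12.09 * 13.4 / 6.3
Y = 74.41 - 162.006 / 6.3
Y = 74.41 - 25.7152
Y = 48.6948

48.6948


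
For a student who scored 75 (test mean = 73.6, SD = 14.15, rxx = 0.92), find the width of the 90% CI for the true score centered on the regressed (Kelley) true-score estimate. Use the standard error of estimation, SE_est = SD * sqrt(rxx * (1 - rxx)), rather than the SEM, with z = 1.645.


True score estimate = 0.92*75 + 0.08*73.6 = 74.888
SE_est = SD * sqrt(rxx * (1 - rxx)) = 14.15 * sqrt(0.92 * 0.08) = 14.15 * sqrt(0.0736) = 3.838799
CI = T_est +/- z * SE_est, so width = 2 * z * SE_est = 2 * 1.645 * 3.838799
Width = 12.6296

12.6296


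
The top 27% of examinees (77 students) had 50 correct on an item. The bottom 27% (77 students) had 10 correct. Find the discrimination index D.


p_upper = 50/77 = 0.6494
p_lower = 10/77 = 0.1299
D = 0.6494 - 0.1299 = 0.5195

0.5195


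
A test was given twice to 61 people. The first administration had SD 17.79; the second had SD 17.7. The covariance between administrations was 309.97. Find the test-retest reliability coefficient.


r = cov(X,Y) / (SD_X * SD_Y)
r = 309.97 / (17.79 * 17.7)
r = 309.97 / 314.883
r = 0.9844

0.9844


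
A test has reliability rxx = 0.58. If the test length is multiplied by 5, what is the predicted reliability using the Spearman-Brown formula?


r_new = (n * rxx) / (1 + (n-1) * rxx)
r_new = (5 * 0.58) / (1 + 4 * 0.58)
r_new = 2.9 / 3.32
r_new = 0.8735

0.8735


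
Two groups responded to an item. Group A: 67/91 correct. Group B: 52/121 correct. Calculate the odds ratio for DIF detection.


Odds_A = 67/24 = 2.7917
Odds_B = 52/69 = 0.7536
OR = Odds_A / Odds_B = 2.7917 / 0.7536
Exactly, OR = (67 * 69) / (24 * 52) = 4623 / 1248
OR = 3.7043

3.7043


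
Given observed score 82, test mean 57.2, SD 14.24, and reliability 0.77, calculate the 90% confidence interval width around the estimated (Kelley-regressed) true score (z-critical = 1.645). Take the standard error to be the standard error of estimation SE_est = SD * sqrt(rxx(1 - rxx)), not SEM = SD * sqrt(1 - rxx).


True score estimate = 0.77*82 + 0.23*57.2 = 76.296
SE_est = SD * sqrt(rxx * (1 - rxx)) = 14.24 * sqrt(0.77 * 0.23) = 14.24 * sqrt(0.1771) = 5.992655
CI = T_est +/- z * SE_est, so width = 2 * z * SE_est = 2 * 1.645 * 5.992655
Width = 19.7158

19.7158


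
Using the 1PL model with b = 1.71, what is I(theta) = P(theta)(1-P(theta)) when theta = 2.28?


P = 1/(1+exp(-(2.28-1.71))) = 0.6388
I = P*(1-P) = 0.6388 * 0.3612
I = 0.2307

0.2307


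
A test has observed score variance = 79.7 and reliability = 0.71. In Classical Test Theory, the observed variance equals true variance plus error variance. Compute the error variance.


var_true = rxx * var_obs = 0.71 * 79.7 = 56.587
var_error = var_obs - var_true
var_error = 79.7 - 56.587
var_error = 23.113

23.113


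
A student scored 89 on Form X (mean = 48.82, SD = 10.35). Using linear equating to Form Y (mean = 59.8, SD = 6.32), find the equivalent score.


slope = SD_Y / SD_X = 6.32 / 10.35 ~ 0.6106
intercept = mean_Y - slope * mean_X = 59.8 - (6.32 / 10.35) * 48.82 ~ 29.9891
Y = slope * X + intercept. To avoid rounding drift from the rounded slope/intercept, evaluate the equivalent form Y = mean_Y + SD_Y * (X - mean_X) / SD_X at full precision:
Y = 59.8 + 6.32 * (89 - 48.82) / 10.35
Y = 59.8 + 6.32 * 40.18 / 10.35
Y = 59.8 + 253.9376 / 10.35
Y = 59.8 + 24.535
Y = 84.335

84.335


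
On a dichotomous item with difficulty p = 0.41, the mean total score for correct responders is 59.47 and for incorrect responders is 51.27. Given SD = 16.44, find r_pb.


q = 1 - p = 0.59
rpb = ((M1 - M0) / SD) * sqrt(p * q)
rpb = ((59.47 - 51.27) / 16.44) * sqrt(0.41 * 0.59)
rpb = 0.2453

0.2453


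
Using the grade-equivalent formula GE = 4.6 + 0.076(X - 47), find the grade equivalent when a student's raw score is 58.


raw - median = 58 - 47 = 11
slope * diff = 0.076 * 11 = 0.836
GE = 4.6 + 0.836
GE = 5.436

5.436


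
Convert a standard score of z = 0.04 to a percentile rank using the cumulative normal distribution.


CDF(z) = 0.5 * (1 + erf(z/sqrt(2)))
erf(0.0283) = 0.0319
CDF = 0.516
Percentile rank = 0.516 * 100 = 51.6

51.6


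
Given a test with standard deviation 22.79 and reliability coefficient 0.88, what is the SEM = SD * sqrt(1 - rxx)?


SEM = SD * sqrt(1 - rxx)
SEM = 22.79 * sqrt(1 - 0.88)
SEM = 22.79 * sqrt(0.12) = 22.79 * 0.34641
SEM = 7.8947

7.8947


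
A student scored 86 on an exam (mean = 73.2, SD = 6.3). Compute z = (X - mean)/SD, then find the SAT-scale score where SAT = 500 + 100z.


z = (X - mean) / SD = (86 - 73.2) / 6.3
z = 12.8 / 6.3
z = 2.0317
SAT-scale = SAT = 500 + 100z
Carry z at full precision (z = 12.8 / 6.3) into the conversion:
SAT-scale = 500 + 100 * (12.8 / 6.3) = 500 + 1280 / 6.3
SAT-scale = 500 + 203.1746
SAT-scale = 703.1746

703.1746


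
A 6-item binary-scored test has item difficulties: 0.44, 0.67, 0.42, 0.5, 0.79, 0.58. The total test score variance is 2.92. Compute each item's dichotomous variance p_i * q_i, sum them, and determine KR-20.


For each item, compute p_i * q_i:
  Item 1: 0.44 * 0.56 = 0.2464
  Item 2: 0.67 * 0.33 = 0.2211
  Item 3: 0.42 * 0.58 = 0.2436
  Item 4: 0.5 * 0.5 = 0.25
  Item 5: 0.79 * 0.21 = 0.1659
  Item 6: 0.58 * 0.42 = 0.2436
Sum(p_i * q_i) = 0.2464 + 0.2211 + 0.2436 + 0.25 + 0.1659 + 0.2436 = 1.3706
KR-20 = (k/(k-1)) * (1 - Sum(p_i*q_i) / Var_total)
= (6/5) * (1 - 1.3706/2.92)
= 1.2 * 0.5306
KR-20 = 0.6367

0.6367


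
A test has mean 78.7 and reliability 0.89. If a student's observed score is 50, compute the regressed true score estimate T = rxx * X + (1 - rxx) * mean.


T_est = rxx * X + (1 - rxx) * mean
T_est = 0.89 * 50 + 0.11 * 78.7
T_est = 44.5 + 8.657
T_est = 53.157

53.157


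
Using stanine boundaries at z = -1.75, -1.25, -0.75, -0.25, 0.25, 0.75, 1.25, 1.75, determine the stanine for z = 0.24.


Stanine boundaries: [-1.75, -1.25, -0.75, -0.25, 0.25, 0.75, 1.25, 1.75]
z = 0.24
Check each boundary:
  z >= -1.75 -> could be stanine 2
  z >= -1.25 -> could be stanine 3
  z >= -0.75 -> could be stanine 4
  z >= -0.25 -> could be stanine 5
  z < 0.25
  z < 0.75
  z < 1.25
  z < 1.75
Highest qualifying boundary gives stanine = 5

5


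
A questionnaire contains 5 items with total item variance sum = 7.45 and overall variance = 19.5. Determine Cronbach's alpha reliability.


alpha = (k/(k-1)) * (1 - sum(si^2)/s_total^2)
= (5/4) * (1 - 7.45/19.5)
alpha = 0.7724

0.7724


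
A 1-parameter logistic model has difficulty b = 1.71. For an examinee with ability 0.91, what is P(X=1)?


theta - b = 0.91 - 1.71 = -0.8
exp(-(theta - b)) = exp(0.8) = 2.2255
P = 1 / (1 + 2.2255)
P = 0.31

0.31


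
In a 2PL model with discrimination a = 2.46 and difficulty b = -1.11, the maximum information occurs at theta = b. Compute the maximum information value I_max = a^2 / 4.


For 2PL, max info at theta = b = -1.11
I_max = a^2 / 4 = 2.46^2 / 4
= 6.0516 / 4
I_max = 1.5129

1.5129


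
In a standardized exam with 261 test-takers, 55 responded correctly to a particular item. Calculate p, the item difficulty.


Item difficulty p = number correct / total examinees
p = 55 / 261
p = 0.2107

0.2107


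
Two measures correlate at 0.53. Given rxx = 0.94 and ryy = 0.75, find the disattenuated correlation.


r_corrected = rxy / sqrt(rxx * ryy)
= 0.53 / sqrt(0.94 * 0.75)
= 0.53 / sqrt(0.705)
= 0.53 / 0.839643
r_corrected = 0.6312

0.6312


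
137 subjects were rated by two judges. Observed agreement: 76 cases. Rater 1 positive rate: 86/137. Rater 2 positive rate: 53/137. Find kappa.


P_o = 76/137 = 0.554745
P_e = (86*53 + 51*84) / 18769 = 0.471096
kappa = (P_o - P_e) / (1 - P_e)
kappa = (0.554745 - 0.471096) / (1 - 0.471096)
kappa = 0.1582

0.1582


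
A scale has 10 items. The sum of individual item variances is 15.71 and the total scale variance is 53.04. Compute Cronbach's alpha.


alpha = (k/(k-1)) * (1 - sum(si^2)/s_total^2)
= (10/9) * (1 - 15.71/53.04)
alpha = 0.782

0.782


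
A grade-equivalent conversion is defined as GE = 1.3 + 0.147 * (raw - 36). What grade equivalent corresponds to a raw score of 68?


raw - median = 68 - 36 = 32
slope * diff = 0.147 * 32 = 4.704
GE = 1.3 + 4.704
GE = 6.004

6.004


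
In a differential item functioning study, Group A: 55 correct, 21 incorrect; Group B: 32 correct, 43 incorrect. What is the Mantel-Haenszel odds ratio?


Odds_A = 55/21 = 2.619
Odds_B = 32/43 = 0.7442
OR = Odds_A / Odds_B = 2.619 / 0.7442
Exactly, OR = (55 * 43) / (21 * 32) = 2365 / 672
OR = 3.5193

3.5193


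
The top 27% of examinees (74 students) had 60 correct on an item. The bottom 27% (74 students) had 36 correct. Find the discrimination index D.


p_upper = 60/74 = 0.8108
p_lower = 36/74 = 0.4865
D = 0.8108 - 0.4865 = 0.3243

0.3243


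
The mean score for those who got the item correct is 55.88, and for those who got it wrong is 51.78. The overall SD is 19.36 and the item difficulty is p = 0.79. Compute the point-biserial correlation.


q = 1 - p = 0.21
rpb = ((M1 - M0) / SD) * sqrt(p * q)
rpb = ((55.88 - 51.78) / 19.36) * sqrt(0.79 * 0.21)
rpb = 0.0863

0.0863


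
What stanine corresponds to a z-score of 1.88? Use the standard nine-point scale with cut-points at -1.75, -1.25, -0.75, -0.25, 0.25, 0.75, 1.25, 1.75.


Stanine boundaries: [-1.75, -1.25, -0.75, -0.25, 0.25, 0.75, 1.25, 1.75]
z = 1.88
Check each boundary:
  z >= -1.75 -> could be stanine 2
  z >= -1.25 -> could be stanine 3
  z >= -0.75 -> could be stanine 4
  z >= -0.25 -> could be stanine 5
  z >= 0.25 -> could be stanine 6
  z >= 0.75 -> could be stanine 7
  z >= 1.25 -> could be stanine 8
  z >= 1.75 -> could be stanine 9
Highest qualifying boundary gives stanine = 9

9


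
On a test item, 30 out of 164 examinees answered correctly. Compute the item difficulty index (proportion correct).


Item difficulty p = number correct / total examinees
p = 30 / 164
p = 0.1829

0.1829


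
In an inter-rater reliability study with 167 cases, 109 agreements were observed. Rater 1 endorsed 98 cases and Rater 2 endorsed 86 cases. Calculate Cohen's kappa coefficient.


P_o = 109/167 = 0.652695
P_e = (98*86 + 69*81) / 27889 = 0.5026
kappa = (P_o - P_e) / (1 - P_e)
kappa = (0.652695 - 0.5026) / (1 - 0.5026)
kappa = 0.3018

0.3018


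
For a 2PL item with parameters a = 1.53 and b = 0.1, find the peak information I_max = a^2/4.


For 2PL, max info at theta = b = 0.1
I_max = a^2 / 4 = 1.53^2 / 4
= 2.3409 / 4
I_max = 0.5852

0.5852


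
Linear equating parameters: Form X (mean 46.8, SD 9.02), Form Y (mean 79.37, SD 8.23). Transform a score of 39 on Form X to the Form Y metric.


slope = SD_Y / SD_X = 8.23 / 9.02 ~ 0.9124
intercept = mean_Y - slope * mean_X = 79.37 - (8.23 / 9.02) * 46.8 ~ 36.6689
Y = slope * X + intercept. To avoid rounding drift from the rounded slope/intercept, evaluate the equivalent form Y = mean_Y + SD_Y * (X - mean_X) / SD_X at full precision:
Y = 79.37 + 8.23 * (39 - 46.8) / 9.02
Y = 79.37 - 8.23 * 7.8 / 9.02
Y = 79.37 - 64.194 / 9.02
Y = 79.37 - 7.1169
Y = 72.2531

72.2531


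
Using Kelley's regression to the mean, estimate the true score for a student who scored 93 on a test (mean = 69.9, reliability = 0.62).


T_est = rxx * X + (1 - rxx) * mean
T_est = 0.62 * 93 + 0.38 * 69.9
T_est = 57.66 + 26.562
T_est = 84.222

84.222


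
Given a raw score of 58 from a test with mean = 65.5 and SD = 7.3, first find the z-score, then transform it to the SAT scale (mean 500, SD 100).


z = (X - mean) / SD = (58 - 65.5) / 7.3
z = -7.5 / 7.3
z = -1.0274
SAT-scale = SAT = 500 + 100z
Carry z at full precision (z = -7.5 / 7.3) into the conversion:
SAT-scale = 500 + 100 * (-7.5 / 7.3) = 500 + -750 / 7.3
SAT-scale = 500 + -102.7397
SAT-scale = 397.2603

397.2603


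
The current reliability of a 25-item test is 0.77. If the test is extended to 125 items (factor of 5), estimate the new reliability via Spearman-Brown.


r_new = (n * rxx) / (1 + (n-1) * rxx)
r_new = (5 * 0.77) / (1 + 4 * 0.77)
r_new = 3.85 / 4.08
r_new = 0.9436

0.9436


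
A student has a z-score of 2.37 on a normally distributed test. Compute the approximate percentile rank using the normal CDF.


CDF(z) = 0.5 * (1 + erf(z/sqrt(2)))
erf(1.6758) = 0.9822
CDF = 0.9911
Percentile rank = 0.9911 * 100 = 99.11

99.11


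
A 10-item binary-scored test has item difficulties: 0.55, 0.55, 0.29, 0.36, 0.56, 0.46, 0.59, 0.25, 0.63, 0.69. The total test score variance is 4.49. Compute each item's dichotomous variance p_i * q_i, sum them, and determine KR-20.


For each item, compute p_i * q_i:
  Item 1: 0.55 * 0.45 = 0.2475
  Item 2: 0.55 * 0.45 = 0.2475
  Item 3: 0.29 * 0.71 = 0.2059
  Item 4: 0.36 * 0.64 = 0.2304
  Item 5: 0.56 * 0.44 = 0.2464
  Item 6: 0.46 * 0.54 = 0.2484
  Item 7: 0.59 * 0.41 = 0.2419
  Item 8: 0.25 * 0.75 = 0.1875
  Item 9: 0.63 * 0.37 = 0.2331
  Item 10: 0.69 * 0.31 = 0.2139
Sum(p_i * q_i) = 0.2475 + 0.2475 + 0.2059 + 0.2304 + 0.2464 + 0.2484 + 0.2419 + 0.1875 + 0.2331 + 0.2139 = 2.3025
KR-20 = (k/(k-1)) * (1 - Sum(p_i*q_i) / Var_total)
= (10/9) * (1 - 2.3025/4.49)
= 1.1111 * 0.4872
KR-20 = 0.5413

0.5413


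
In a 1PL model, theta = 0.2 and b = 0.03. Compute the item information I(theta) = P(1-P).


P = 1/(1+exp(-(0.2-0.03))) = 0.5424
I = P*(1-P) = 0.5424 * 0.4576
I = 0.2482

0.2482


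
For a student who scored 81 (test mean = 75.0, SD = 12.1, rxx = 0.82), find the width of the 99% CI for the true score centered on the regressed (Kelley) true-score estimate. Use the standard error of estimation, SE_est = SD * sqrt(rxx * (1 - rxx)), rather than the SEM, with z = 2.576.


True score estimate = 0.82*81 + 0.18*75.0 = 79.92
SE_est = SD * sqrt(rxx * (1 - rxx)) = 12.1 * sqrt(0.82 * 0.18) = 12.1 * sqrt(0.1476) = 4.648668
CI = T_est +/- z * SE_est, so width = 2 * z * SE_est = 2 * 2.576 * 4.648668
Width = 23.9499

23.9499


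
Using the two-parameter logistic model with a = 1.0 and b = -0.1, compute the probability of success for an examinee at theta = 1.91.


a*(theta - b) = 1.0 * (1.91 - -0.1) = 2.01
exp(-2.01) = 0.134
P = 1 / (1 + 0.134)
P = 0.8818

0.8818


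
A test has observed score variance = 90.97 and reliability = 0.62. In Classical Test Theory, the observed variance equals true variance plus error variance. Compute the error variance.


var_true = rxx * var_obs = 0.62 * 90.97 = 56.4014
var_error = var_obs - var_true
var_error = 90.97 - 56.4014
var_error = 34.5686

34.5686


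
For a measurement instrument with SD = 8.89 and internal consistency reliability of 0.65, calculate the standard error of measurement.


SEM = SD * sqrt(1 - rxx)
SEM = 8.89 * sqrt(1 - 0.65)
SEM = 8.89 * sqrt(0.35) = 8.89 * 0.591608
SEM = 5.2594

5.2594


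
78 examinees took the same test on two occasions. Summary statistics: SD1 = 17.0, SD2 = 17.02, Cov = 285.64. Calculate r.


r = cov(X,Y) / (SD_X * SD_Y)
r = 285.64 / (17.0 * 17.02)
r = 285.64 / 289.34
r = 0.9872

0.9872


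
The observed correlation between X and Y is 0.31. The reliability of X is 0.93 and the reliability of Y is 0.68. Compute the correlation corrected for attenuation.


r_corrected = rxy / sqrt(rxx * ryy)
= 0.31 / sqrt(0.93 * 0.68)
= 0.31 / sqrt(0.6324)
= 0.31 / 0.795236
r_corrected = 0.3898

0.3898


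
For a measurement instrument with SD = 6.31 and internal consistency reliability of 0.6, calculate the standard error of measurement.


SEM = SD * sqrt(1 - rxx)
SEM = 6.31 * sqrt(1 - 0.6)
SEM = 6.31 * sqrt(0.4) = 6.31 * 0.632456
SEM = 3.9908

3.9908


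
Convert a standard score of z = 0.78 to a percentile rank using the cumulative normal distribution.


CDF(z) = 0.5 * (1 + erf(z/sqrt(2)))
erf(0.5515) = 0.5646
CDF = 0.7823
Percentile rank = 0.7823 * 100 = 78.23

78.23


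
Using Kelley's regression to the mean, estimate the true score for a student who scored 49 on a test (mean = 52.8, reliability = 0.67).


T_est = rxx * X + (1 - rxx) * mean
T_est = 0.67 * 49 + 0.33 * 52.8
T_est = 32.83 + 17.424
T_est = 50.254

50.254


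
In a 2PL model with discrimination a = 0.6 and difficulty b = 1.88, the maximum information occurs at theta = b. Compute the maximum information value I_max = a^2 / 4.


For 2PL, max info at theta = b = 1.88
I_max = a^2 / 4 = 0.6^2 / 4
= 0.36 / 4
I_max = 0.09

0.09


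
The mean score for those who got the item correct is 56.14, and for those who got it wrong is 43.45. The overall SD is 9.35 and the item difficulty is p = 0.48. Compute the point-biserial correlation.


q = 1 - p = 0.52
rpb = ((M1 - M0) / SD) * sqrt(p * q)
rpb = ((56.14 - 43.45) / 9.35) * sqrt(0.48 * 0.52)
rpb = 0.6781

0.6781


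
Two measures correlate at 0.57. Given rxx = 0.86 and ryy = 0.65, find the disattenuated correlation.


r_corrected = rxy / sqrt(rxx * ryy)
= 0.57 / sqrt(0.86 * 0.65)
= 0.57 / sqrt(0.559)
= 0.57 / 0.747663
r_corrected = 0.7624

0.7624


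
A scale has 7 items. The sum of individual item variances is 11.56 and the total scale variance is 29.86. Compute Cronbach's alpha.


alpha = (k/(k-1)) * (1 - sum(si^2)/s_total^2)
= (7/6) * (1 - 11.56/29.86)
alpha = 0.715

0.715


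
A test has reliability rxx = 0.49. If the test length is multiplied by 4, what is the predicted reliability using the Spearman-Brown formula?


r_new = (n * rxx) / (1 + (n-1) * rxx)
r_new = (4 * 0.49) / (1 + 3 * 0.49)
r_new = 1.96 / 2.47
r_new = 0.7935

0.7935


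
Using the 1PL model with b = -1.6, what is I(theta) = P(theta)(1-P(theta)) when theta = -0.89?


P = 1/(1+exp(-(-0.89--1.6))) = 0.6704
I = P*(1-P) = 0.6704 * 0.3296
I = 0.221

0.221


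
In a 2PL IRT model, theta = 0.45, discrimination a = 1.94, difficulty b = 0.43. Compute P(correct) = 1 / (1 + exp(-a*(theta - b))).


a*(theta - b) = 1.94 * (0.45 - 0.43) = 0.0388
exp(-0.0388) = 0.9619
P = 1 / (1 + 0.9619)
P = 0.5097

0.5097


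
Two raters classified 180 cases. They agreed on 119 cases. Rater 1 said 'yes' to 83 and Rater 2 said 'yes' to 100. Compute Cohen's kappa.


P_o = 119/180 = 0.661111
P_e = (83*100 + 97*80) / 32400 = 0.495679
kappa = (P_o - P_e) / (1 - P_e)
kappa = (0.661111 - 0.495679) / (1 - 0.495679)
kappa = 0.328

0.328


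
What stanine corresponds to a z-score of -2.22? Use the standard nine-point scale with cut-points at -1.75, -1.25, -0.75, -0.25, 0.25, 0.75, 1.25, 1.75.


Stanine boundaries: [-1.75, -1.25, -0.75, -0.25, 0.25, 0.75, 1.25, 1.75]
z = -2.22
Check each boundary:
  z < -1.75
  z < -1.25
  z < -0.75
  z < -0.25
  z < 0.25
  z < 0.75
  z < 1.25
  z < 1.75
Highest qualifying boundary gives stanine = 1

1


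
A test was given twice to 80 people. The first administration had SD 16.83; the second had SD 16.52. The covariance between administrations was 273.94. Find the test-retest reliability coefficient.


r = cov(X,Y) / (SD_X * SD_Y)
r = 273.94 / (16.83 * 16.52)
r = 273.94 / 278.0316
r = 0.9853

0.9853


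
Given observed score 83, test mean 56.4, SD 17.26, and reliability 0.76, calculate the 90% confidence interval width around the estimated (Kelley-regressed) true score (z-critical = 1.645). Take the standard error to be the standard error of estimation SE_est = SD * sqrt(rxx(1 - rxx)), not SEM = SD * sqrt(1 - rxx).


True score estimate = 0.76*83 + 0.24*56.4 = 76.616
SE_est = SD * sqrt(rxx * (1 - rxx)) = 17.26 * sqrt(0.76 * 0.24) = 17.26 * sqrt(0.1824) = 7.371455
CI = T_est +/- z * SE_est, so width = 2 * z * SE_est = 2 * 1.645 * 7.371455
Width = 24.2521

24.2521


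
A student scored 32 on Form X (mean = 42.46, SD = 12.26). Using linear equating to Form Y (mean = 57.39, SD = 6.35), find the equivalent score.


slope = SD_Y / SD_X = 6.35 / 12.26 ~ 0.5179
intercept = mean_Y - slope * mean_X = 57.39 - (6.35 / 12.26) * 42.46 ~ 35.3981
Y = slope * X + intercept. To avoid rounding drift from the rounded slope/intercept, evaluate the equivalent form Y = mean_Y + SD_Y * (X - mean_X) / SD_X at full precision:
Y = 57.39 + 6.35 * (32 - 42.46) / 12.26
Y = 57.39 - 6.35 * 10.46 / 12.26
Y = 57.39 - 66.421 / 12.26
Y = 57.39 - 5.4177
Y = 51.9723

51.9723


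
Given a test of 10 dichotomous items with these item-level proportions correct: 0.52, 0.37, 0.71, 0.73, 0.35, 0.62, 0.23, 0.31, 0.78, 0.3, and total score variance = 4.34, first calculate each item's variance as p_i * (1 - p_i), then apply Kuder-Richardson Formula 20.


For each item, compute p_i * q_i:
  Item 1: 0.52 * 0.48 = 0.2496
  Item 2: 0.37 * 0.63 = 0.2331
  Item 3: 0.71 * 0.29 = 0.2059
  Item 4: 0.73 * 0.27 = 0.1971
  Item 5: 0.35 * 0.65 = 0.2275
  Item 6: 0.62 * 0.38 = 0.2356
  Item 7: 0.23 * 0.77 = 0.1771
  Item 8: 0.31 * 0.69 = 0.2139
  Item 9: 0.78 * 0.22 = 0.1716
  Item 10: 0.3 * 0.7 = 0.21
Sum(p_i * q_i) = 0.2496 + 0.2331 + 0.2059 + 0.1971 + 0.2275 + 0.2356 + 0.1771 + 0.2139 + 0.1716 + 0.21 = 2.1214
KR-20 = (k/(k-1)) * (1 - Sum(p_i*q_i) / Var_total)
= (10/9) * (1 - 2.1214/4.34)
= 1.1111 * 0.5112
KR-20 = 0.568

0.568


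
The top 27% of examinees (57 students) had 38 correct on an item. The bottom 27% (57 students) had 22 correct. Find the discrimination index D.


p_upper = 38/57 = 0.6667
p_lower = 22/57 = 0.386
D = 0.6667 - 0.386 = 0.2807

0.2807


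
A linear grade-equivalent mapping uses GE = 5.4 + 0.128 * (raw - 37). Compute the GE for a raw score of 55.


raw - median = 55 - 37 = 18
slope * diff = 0.128 * 18 = 2.304
GE = 5.4 + 2.304
GE = 7.704

7.704


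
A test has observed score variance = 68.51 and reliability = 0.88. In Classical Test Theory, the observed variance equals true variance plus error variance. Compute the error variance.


var_true = rxx * var_obs = 0.88 * 68.51 = 60.2888
var_error = var_obs - var_true
var_error = 68.51 - 60.2888
var_error = 8.2212

8.2212


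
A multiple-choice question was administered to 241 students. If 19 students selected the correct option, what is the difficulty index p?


Item difficulty p = number correct / total examinees
p = 19 / 241
p = 0.0788

0.0788


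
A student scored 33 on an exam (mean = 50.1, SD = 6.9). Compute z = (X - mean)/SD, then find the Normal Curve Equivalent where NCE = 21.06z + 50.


z = (X - mean) / SD = (33 - 50.1) / 6.9
z = -17.1 / 6.9
z = -2.4783
NCE = NCE = 21.06z + 50
Carry z at full precision (z = -17.1 / 6.9) into the conversion:
NCE = 21.06 * (-17.1 / 6.9) + 50 = -360.126 / 6.9 + 50
NCE = -52.1922 + 50
NCE = -2.1922

-2.1922


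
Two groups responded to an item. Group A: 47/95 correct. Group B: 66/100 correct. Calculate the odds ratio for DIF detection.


Odds_A = 47/48 = 0.9792
Odds_B = 66/34 = 1.9412
OR = Odds_A / Odds_B = 0.9792 / 1.9412
Exactly, OR = (47 * 34) / (48 * 66) = 1598 / 3168
OR = 0.5044

0.5044


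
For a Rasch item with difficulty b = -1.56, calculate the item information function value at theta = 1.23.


P = 1/(1+exp(-(1.23--1.56))) = 0.9421
I = P*(1-P) = 0.9421 * 0.0579
I = 0.0545

0.0545


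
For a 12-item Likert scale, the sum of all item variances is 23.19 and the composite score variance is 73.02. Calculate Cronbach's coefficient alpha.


alpha = (k/(k-1)) * (1 - sum(si^2)/s_total^2)
= (12/11) * (1 - 23.19/73.02)
alpha = 0.7445

0.7445


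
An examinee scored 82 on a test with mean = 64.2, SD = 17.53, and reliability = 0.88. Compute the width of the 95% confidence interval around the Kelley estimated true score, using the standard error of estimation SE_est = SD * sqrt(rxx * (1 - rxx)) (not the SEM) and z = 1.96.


True score estimate = 0.88*82 + 0.12*64.2 = 79.864
SE_est = SD * sqrt(rxx * (1 - rxx)) = 17.53 * sqrt(0.88 * 0.12) = 17.53 * sqrt(0.1056) = 5.696576
CI = T_est +/- z * SE_est, so width = 2 * z * SE_est = 2 * 1.96 * 5.696576
Width = 22.3306

22.3306


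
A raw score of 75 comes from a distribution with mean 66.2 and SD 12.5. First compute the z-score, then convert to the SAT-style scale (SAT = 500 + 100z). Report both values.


z = (X - mean) / SD = (75 - 66.2) / 12.5
z = 8.8 / 12.5
z = 0.704
SAT-scale = SAT = 500 + 100z
Carry z at full precision (z = 8.8 / 12.5) into the conversion:
SAT-scale = 500 + 100 * (8.8 / 12.5) = 500 + 880 / 12.5
SAT-scale = 500 + 70.4
SAT-scale = 570.4

570.4


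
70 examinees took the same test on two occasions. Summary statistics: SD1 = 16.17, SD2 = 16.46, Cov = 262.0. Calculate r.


r = cov(X,Y) / (SD_X * SD_Y)
r = 262.0 / (16.17 * 16.46)
r = 262.0 / 266.1582
r = 0.9844

0.9844


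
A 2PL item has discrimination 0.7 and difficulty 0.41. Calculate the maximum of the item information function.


For 2PL, max info at theta = b = 0.41
I_max = a^2 / 4 = 0.7^2 / 4
= 0.49 / 4
I_max = 0.1225

0.1225


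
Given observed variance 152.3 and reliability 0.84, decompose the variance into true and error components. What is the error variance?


var_true = rxx * var_obs = 0.84 * 152.3 = 127.932
var_error = var_obs - var_true
var_error = 152.3 - 127.932
var_error = 24.368

24.368


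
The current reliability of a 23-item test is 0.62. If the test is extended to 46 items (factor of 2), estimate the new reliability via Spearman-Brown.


r_new = (n * rxx) / (1 + (n-1) * rxx)
r_new = (2 * 0.62) / (1 + 1 * 0.62)
r_new = 1.24 / 1.62
r_new = 0.7654

0.7654


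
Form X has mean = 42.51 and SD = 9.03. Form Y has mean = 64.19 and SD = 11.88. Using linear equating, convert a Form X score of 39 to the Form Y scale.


slope = SD_Y / SD_X = 11.88 / 9.03 ~ 1.3156
intercept = mean_Y - slope * mean_X = 64.19 - (11.88 / 9.03) * 42.51 ~ 8.2632
Y = slope * X + intercept. To avoid rounding drift from the rounded slope/intercept, evaluate the equivalent form Y = mean_Y + SD_Y * (X - mean_X) / SD_X at full precision:
Y = 64.19 + 11.88 * (39 - 42.51) / 9.03
Y = 64.19 - 11.88 * 3.51 / 9.03
Y = 64.19 - 41.6988 / 9.03
Y = 64.19 - 4.6178
Y = 59.5722

59.5722


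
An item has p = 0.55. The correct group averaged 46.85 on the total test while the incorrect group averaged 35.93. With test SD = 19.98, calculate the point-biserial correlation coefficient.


q = 1 - p = 0.45
rpb = ((M1 - M0) / SD) * sqrt(p * q)
rpb = ((46.85 - 35.93) / 19.98) * sqrt(0.55 * 0.45)
rpb = 0.2719

0.2719


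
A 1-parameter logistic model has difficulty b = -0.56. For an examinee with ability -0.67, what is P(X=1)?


theta - b = -0.67 - -0.56 = -0.11
exp(-(theta - b)) = exp(0.11) = 1.1163
P = 1 / (1 + 1.1163)
P = 0.4725

0.4725
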